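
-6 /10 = -3 /5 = -0.60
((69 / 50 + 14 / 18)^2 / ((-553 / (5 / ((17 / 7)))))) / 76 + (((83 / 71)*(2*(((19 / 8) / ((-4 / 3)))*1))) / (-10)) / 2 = 244192110331 / 1173986136000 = 0.21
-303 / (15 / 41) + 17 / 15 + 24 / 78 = -161218 / 195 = -826.76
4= 4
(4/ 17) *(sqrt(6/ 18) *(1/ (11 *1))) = 4 *sqrt(3)/ 561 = 0.01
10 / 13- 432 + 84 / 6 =-5424 / 13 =-417.23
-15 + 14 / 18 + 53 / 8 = -547 / 72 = -7.60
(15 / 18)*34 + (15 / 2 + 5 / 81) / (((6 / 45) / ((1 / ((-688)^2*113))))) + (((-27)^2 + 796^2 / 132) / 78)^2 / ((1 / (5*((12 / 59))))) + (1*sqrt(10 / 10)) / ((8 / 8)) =35818821764741641151 / 6969524707132416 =5139.35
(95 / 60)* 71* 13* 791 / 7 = 1981681 / 12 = 165140.08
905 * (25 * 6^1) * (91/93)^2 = 129974.07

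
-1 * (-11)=11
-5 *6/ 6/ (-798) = 5/ 798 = 0.01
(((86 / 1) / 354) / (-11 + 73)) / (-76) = -43 / 834024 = -0.00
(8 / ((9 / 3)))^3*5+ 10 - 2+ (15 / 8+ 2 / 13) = 294401 / 2808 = 104.84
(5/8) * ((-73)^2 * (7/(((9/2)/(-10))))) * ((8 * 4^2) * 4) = -238739200/9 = -26526577.78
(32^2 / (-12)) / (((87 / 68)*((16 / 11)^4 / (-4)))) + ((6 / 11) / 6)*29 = 62.24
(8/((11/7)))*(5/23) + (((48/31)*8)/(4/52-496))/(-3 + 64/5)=911907720/825875743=1.10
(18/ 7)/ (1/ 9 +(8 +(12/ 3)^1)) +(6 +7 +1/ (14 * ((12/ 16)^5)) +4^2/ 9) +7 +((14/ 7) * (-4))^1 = 2649698/ 185409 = 14.29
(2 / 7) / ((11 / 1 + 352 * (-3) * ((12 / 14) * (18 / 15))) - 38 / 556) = -2780 / 10462083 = -0.00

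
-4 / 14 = -2 / 7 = -0.29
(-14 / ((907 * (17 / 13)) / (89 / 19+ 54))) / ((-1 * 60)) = 20293 / 1757766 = 0.01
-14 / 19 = -0.74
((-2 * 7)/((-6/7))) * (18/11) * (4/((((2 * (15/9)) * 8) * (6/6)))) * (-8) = -1764/55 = -32.07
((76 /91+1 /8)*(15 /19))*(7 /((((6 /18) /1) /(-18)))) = -283095 /988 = -286.53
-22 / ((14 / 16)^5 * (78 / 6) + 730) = -0.03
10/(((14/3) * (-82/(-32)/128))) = 30720/287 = 107.04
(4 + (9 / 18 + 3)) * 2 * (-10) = -150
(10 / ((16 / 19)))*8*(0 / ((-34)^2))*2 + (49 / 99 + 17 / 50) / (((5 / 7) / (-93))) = -896861 / 8250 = -108.71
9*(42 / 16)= 23.62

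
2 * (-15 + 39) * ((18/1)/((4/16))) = 3456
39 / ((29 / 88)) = 3432 / 29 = 118.34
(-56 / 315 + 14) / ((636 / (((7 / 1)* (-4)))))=-4354 / 7155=-0.61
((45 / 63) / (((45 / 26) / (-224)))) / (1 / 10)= -8320 / 9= -924.44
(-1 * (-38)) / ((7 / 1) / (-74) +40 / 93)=261516 / 2309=113.26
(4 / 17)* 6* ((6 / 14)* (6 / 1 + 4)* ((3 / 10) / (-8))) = -27 / 119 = -0.23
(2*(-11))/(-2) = 11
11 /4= 2.75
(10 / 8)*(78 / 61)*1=1.60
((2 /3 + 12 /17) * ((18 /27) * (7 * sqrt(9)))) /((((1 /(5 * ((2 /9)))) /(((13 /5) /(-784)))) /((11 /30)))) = -143 /5508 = -0.03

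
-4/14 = -2/7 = -0.29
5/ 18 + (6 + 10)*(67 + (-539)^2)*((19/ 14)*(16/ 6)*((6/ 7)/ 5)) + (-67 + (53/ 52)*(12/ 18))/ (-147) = 27561697589/ 9555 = 2884531.41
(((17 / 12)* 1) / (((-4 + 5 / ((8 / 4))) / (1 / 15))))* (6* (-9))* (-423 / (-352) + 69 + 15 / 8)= 431307 / 1760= 245.06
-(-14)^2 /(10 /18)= -1764 /5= -352.80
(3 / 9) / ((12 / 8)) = 2 / 9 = 0.22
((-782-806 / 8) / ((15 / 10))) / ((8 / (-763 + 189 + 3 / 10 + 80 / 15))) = 20069027 / 480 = 41810.47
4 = 4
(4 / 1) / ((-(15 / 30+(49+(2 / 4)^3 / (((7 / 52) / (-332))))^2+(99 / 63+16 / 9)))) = -0.00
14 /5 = 2.80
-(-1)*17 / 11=17 / 11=1.55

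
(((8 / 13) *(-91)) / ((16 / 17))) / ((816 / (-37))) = 259 / 96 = 2.70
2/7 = 0.29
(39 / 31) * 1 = 1.26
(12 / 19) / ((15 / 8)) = 32 / 95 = 0.34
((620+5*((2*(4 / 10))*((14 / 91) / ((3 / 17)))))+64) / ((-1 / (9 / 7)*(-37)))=23.89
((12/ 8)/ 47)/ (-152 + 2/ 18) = -27/ 128498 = -0.00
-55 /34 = -1.62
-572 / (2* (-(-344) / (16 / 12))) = -143 / 129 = -1.11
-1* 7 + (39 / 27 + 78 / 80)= -1649 / 360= -4.58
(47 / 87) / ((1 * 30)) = 47 / 2610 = 0.02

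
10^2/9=100/9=11.11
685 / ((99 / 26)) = 17810 / 99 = 179.90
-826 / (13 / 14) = -889.54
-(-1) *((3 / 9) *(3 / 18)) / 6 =1 / 108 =0.01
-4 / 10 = -2 / 5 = -0.40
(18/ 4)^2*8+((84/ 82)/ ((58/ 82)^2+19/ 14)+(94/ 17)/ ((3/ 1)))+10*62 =194300044/ 247707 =784.39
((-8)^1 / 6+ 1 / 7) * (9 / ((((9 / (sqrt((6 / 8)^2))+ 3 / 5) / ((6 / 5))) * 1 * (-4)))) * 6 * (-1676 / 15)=-8380 / 49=-171.02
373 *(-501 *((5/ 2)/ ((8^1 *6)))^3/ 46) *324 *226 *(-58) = 229643557875/ 94208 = 2437622.68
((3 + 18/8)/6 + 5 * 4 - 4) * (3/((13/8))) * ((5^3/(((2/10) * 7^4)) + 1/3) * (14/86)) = 577260/191737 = 3.01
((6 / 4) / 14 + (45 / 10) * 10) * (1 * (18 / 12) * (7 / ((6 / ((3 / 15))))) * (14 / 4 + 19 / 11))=29049 / 352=82.53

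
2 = 2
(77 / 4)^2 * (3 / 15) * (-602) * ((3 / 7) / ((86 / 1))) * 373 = -6634551 / 80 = -82931.89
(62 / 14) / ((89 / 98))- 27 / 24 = 2671 / 712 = 3.75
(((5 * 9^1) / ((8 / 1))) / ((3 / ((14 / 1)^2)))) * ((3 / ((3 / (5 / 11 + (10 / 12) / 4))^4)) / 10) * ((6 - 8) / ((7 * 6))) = -6565234375 / 524613500928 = -0.01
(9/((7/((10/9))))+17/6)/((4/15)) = 895/56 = 15.98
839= 839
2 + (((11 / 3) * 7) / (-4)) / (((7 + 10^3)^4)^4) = 26833836580430524339796593984498521861095271782347 / 13416918290215262169898296992249260930547635891212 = 2.00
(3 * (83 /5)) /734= 249 /3670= 0.07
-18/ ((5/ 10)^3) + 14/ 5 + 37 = -521/ 5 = -104.20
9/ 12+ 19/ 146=257/ 292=0.88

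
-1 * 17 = -17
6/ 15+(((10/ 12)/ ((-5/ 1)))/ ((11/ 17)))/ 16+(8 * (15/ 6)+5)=134027/ 5280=25.38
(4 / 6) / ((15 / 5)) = 2 / 9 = 0.22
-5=-5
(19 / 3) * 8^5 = 622592 / 3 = 207530.67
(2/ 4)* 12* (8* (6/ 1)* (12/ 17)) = 3456/ 17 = 203.29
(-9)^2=81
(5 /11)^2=25 /121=0.21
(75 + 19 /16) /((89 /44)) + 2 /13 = 175029 /4628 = 37.82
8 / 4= 2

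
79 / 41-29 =-1110 / 41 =-27.07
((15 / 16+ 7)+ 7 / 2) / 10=183 / 160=1.14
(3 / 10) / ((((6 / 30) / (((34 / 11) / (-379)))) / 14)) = -714 / 4169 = -0.17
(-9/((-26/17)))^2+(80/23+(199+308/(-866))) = 1593876995/6732284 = 236.75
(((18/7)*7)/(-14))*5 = -6.43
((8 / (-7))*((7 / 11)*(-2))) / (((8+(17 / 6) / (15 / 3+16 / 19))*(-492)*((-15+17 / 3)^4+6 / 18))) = -71928 / 1566581708483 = -0.00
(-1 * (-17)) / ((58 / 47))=799 / 58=13.78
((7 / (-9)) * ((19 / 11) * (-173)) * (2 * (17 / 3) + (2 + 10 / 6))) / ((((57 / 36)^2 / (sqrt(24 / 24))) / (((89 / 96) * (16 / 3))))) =6875.85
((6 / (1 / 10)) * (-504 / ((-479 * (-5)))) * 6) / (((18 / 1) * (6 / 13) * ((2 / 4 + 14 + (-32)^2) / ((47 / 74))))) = -205296 / 36810671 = -0.01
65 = 65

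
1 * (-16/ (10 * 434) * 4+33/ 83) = 34477/ 90055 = 0.38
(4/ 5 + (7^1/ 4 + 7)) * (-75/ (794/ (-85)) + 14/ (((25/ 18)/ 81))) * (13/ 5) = 40638026949/ 1985000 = 20472.56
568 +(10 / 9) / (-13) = 66446 / 117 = 567.91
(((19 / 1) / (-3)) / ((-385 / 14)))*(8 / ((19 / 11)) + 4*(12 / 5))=2704 / 825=3.28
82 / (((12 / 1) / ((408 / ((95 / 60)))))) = 33456 / 19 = 1760.84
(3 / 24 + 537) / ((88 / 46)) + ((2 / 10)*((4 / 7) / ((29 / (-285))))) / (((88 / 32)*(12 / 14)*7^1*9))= 180559373 / 643104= 280.76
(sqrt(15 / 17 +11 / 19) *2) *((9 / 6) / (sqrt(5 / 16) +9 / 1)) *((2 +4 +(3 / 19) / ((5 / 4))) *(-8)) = -4022784 *sqrt(38114) / 39614335 +111744 *sqrt(190570) / 39614335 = -18.59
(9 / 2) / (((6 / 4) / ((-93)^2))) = 25947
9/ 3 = 3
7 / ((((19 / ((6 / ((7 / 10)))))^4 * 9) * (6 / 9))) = 2160000 / 44700103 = 0.05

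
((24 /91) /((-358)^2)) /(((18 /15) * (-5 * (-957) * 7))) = 1 /19532481969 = 0.00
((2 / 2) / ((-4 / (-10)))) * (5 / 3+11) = 95 / 3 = 31.67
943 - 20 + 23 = 946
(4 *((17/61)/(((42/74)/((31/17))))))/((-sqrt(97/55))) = -4588 *sqrt(5335)/124257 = -2.70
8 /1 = 8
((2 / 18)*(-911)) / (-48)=911 / 432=2.11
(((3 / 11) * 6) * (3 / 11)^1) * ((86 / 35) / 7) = 4644 / 29645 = 0.16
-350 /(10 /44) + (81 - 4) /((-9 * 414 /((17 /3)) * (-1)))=-17212811 /11178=-1539.88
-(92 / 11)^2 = -8464 / 121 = -69.95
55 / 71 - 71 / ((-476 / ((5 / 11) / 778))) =0.77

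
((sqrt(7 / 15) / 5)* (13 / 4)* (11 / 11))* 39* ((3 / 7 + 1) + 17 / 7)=4563* sqrt(105) / 700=66.80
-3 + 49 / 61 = -134 / 61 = -2.20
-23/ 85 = -0.27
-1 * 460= -460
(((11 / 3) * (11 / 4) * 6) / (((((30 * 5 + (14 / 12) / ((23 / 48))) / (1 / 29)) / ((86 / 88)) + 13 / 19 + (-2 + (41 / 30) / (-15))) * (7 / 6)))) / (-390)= -102316995 / 3479645452829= -0.00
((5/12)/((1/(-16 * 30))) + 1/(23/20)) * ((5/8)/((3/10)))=-28625/69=-414.86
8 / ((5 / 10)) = 16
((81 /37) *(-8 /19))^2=419904 /494209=0.85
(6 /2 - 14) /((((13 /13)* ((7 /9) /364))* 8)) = -643.50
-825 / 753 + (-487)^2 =59529144 / 251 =237167.90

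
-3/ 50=-0.06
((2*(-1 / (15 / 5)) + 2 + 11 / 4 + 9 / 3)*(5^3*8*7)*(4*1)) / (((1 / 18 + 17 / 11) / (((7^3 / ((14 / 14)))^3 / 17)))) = 294059407476.34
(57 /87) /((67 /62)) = 1178 /1943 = 0.61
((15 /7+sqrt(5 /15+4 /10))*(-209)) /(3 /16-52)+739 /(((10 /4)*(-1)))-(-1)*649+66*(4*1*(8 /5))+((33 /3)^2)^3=1772348.90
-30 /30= -1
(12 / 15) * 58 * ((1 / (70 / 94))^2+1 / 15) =1594304 / 18375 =86.76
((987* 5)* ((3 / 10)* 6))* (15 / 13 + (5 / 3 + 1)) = 441189 / 13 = 33937.62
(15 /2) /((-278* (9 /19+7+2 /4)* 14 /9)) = -855 /393092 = -0.00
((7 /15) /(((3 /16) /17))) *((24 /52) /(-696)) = -476 /16965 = -0.03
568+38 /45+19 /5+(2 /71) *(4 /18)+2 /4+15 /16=3260821 /5680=574.09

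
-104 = -104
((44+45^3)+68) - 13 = 91224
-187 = -187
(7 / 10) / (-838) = -7 / 8380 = -0.00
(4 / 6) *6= 4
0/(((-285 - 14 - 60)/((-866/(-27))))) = 0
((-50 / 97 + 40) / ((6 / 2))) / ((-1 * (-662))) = 1915 / 96321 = 0.02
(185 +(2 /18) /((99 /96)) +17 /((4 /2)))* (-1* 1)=-115003 /594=-193.61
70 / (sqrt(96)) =35 * sqrt(6) / 12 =7.14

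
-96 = -96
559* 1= 559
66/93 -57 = -1745/31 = -56.29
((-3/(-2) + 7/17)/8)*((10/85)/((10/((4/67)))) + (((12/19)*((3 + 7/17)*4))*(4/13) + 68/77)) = 23936401/28328069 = 0.84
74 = 74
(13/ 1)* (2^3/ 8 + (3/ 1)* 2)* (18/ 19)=1638/ 19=86.21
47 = 47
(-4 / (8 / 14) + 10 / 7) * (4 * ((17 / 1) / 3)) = -884 / 7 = -126.29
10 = 10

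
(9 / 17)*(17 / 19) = 9 / 19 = 0.47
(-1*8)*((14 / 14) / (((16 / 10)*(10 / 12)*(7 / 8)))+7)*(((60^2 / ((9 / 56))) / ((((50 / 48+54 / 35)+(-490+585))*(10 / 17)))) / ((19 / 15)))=-30159360000 / 1557449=-19364.59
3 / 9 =1 / 3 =0.33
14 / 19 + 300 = 5714 / 19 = 300.74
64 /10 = 6.40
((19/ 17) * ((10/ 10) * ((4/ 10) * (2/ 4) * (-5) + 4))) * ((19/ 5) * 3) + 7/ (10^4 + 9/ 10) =46419313/ 1214395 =38.22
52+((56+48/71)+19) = 9065/71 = 127.68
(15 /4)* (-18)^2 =1215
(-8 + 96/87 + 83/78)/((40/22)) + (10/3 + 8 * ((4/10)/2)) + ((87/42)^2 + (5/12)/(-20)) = 26581033/4433520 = 6.00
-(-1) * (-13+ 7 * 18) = 113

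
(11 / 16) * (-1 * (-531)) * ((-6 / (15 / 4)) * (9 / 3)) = -17523 / 10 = -1752.30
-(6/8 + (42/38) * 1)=-141/76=-1.86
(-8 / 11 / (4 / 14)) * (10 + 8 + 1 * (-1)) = -476 / 11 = -43.27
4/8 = 1/2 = 0.50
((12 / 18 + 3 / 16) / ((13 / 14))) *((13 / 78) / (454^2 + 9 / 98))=14063 / 18906616872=0.00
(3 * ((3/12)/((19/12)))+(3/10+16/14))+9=14519/1330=10.92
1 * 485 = 485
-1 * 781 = -781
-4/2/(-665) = 2/665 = 0.00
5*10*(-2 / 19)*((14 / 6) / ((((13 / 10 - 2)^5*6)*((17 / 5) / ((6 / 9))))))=50000000 / 20939121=2.39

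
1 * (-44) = -44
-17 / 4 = -4.25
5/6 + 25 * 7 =1055/6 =175.83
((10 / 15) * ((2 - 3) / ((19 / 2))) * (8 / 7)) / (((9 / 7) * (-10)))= 16 / 2565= 0.01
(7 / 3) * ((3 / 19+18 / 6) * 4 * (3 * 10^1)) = 16800 / 19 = 884.21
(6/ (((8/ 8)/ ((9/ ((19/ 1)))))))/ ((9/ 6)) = 36/ 19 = 1.89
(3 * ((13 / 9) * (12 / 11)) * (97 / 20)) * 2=2522 / 55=45.85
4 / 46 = 0.09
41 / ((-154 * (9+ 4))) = -41 / 2002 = -0.02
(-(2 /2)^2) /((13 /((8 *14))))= -8.62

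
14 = 14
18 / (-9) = -2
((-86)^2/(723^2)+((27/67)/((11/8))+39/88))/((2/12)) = 2312773405/513668364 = 4.50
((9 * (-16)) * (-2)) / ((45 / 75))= 480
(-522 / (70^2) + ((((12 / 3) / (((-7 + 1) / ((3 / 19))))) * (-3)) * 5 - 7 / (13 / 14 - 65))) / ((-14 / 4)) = -66043177 / 146143725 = -0.45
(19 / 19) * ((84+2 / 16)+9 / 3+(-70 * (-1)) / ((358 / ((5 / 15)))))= 374569 / 4296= 87.19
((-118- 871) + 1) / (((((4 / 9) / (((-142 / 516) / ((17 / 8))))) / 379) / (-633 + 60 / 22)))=-552964127508 / 8041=-68768079.53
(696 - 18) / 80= 339 / 40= 8.48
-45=-45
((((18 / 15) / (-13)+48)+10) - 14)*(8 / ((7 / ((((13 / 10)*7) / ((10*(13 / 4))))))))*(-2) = -45664 / 1625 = -28.10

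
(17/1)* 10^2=1700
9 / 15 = 3 / 5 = 0.60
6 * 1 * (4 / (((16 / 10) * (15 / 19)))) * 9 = 171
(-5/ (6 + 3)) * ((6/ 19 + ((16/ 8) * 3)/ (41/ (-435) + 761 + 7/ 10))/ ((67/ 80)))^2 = -59035325712512000/ 711468600143532361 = -0.08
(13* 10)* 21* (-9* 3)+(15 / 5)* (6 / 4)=-147411 / 2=-73705.50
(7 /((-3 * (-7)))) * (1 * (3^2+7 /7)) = 10 /3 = 3.33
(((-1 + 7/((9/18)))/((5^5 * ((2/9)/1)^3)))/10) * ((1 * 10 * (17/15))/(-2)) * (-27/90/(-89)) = -161109/222500000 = -0.00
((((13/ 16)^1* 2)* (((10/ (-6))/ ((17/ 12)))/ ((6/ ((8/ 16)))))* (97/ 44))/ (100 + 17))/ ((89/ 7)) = -3395/ 14379552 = -0.00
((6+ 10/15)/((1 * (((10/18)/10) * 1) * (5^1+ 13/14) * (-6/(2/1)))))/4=-140/83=-1.69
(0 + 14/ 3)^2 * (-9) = -196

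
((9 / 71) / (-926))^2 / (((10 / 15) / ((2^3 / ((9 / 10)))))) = 270 / 1080634129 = 0.00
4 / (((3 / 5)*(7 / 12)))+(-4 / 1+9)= 115 / 7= 16.43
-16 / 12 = -1.33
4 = 4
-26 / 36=-13 / 18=-0.72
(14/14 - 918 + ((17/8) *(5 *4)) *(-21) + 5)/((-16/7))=25263/32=789.47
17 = 17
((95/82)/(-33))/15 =-19/8118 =-0.00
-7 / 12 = -0.58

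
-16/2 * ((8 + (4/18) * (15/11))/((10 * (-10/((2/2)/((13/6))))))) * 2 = 2192/3575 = 0.61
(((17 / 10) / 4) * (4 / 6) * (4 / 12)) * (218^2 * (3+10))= 2625701 / 45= 58348.91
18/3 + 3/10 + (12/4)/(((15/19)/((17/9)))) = 1213/90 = 13.48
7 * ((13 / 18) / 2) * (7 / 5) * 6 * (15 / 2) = 637 / 4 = 159.25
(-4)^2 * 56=896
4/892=0.00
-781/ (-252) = 781/ 252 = 3.10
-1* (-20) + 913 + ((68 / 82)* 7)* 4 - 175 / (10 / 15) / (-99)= 2594705 / 2706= 958.87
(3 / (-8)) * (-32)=12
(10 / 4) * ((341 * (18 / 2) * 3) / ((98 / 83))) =3820905 / 196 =19494.41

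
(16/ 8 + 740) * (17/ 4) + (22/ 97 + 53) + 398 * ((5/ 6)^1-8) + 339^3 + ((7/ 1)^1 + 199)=22674009607/ 582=38958779.39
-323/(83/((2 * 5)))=-3230/83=-38.92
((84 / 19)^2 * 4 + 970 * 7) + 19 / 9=22321585 / 3249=6870.29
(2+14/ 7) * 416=1664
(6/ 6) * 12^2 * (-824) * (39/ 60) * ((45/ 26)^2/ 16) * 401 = -150549435/ 26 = -5790362.88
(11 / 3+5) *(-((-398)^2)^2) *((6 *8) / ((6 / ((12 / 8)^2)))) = -3914325045696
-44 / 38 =-22 / 19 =-1.16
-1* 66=-66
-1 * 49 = -49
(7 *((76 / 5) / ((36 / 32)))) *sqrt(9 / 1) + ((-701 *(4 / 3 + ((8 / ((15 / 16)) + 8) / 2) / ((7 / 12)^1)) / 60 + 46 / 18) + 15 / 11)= 1845203 / 17325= 106.51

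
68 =68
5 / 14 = 0.36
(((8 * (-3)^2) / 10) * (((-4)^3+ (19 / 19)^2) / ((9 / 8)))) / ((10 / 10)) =-2016 / 5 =-403.20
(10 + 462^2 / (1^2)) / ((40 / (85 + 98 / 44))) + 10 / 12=614428439 / 1320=465476.09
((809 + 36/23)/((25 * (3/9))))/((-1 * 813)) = -18643/155825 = -0.12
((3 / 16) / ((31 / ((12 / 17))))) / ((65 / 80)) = 36 / 6851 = 0.01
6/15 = 2/5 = 0.40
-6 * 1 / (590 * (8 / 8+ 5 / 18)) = -54 / 6785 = -0.01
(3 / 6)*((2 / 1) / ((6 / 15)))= 5 / 2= 2.50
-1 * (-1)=1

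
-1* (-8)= 8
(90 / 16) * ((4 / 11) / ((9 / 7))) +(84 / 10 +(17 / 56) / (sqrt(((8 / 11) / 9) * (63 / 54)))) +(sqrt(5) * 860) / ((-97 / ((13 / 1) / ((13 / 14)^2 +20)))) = -2191280 * sqrt(5) / 396633 +51 * sqrt(231) / 784 +1099 / 110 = -1.37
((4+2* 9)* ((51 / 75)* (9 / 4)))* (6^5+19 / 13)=170163081 / 650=261789.36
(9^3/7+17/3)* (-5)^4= 1441250/21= 68630.95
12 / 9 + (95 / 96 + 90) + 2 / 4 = 8911 / 96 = 92.82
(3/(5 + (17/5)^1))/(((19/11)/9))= 1.86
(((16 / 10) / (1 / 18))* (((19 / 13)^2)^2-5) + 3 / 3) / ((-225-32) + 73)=1654891 / 26276120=0.06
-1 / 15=-0.07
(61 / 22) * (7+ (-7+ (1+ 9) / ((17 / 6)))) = 1830 / 187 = 9.79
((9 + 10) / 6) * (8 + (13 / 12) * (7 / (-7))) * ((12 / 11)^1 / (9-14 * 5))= -1577 / 4026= -0.39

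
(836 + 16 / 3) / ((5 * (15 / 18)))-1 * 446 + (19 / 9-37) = -62768 / 225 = -278.97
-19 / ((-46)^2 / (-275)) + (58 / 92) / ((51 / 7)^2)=13655591 / 5503716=2.48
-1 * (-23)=23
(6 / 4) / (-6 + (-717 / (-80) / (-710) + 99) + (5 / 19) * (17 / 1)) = 1618800 / 105179977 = 0.02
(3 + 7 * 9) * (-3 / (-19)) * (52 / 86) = 5148 / 817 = 6.30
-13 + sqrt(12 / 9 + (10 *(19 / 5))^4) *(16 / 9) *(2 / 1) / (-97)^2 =-13 + 64 *sqrt(4691559) / 254043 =-12.45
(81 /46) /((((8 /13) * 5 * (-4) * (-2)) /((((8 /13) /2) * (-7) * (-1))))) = 567 /3680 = 0.15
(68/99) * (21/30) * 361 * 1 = 85918/495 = 173.57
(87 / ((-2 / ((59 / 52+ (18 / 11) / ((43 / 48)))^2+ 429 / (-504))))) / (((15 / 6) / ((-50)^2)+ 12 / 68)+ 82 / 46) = -142573700563252625 / 811367137128548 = -175.72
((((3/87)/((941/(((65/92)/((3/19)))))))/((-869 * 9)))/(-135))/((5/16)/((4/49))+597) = 3952/15289489677558591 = 0.00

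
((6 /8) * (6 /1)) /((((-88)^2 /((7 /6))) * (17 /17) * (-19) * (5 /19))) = -21 /154880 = -0.00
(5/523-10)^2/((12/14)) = 191104375/1641174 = 116.44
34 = 34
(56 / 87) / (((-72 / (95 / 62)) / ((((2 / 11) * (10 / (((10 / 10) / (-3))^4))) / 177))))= -6650 / 583451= -0.01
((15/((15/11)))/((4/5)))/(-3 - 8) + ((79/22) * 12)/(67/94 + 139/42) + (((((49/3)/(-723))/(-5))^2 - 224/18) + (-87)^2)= 15544247437984673/2054481788700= 7566.02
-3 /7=-0.43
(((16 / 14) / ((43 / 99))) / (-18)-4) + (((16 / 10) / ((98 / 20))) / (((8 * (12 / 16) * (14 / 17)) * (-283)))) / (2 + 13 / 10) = -1713324824 / 413222733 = -4.15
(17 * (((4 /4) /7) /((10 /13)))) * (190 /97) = 4199 /679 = 6.18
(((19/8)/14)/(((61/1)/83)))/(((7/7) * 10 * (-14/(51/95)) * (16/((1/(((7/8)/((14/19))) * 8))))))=-4233/726924800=-0.00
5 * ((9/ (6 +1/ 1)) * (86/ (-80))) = -387/ 56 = -6.91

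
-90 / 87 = -30 / 29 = -1.03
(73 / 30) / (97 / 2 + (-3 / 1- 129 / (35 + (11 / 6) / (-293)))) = 4490887 / 77169975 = 0.06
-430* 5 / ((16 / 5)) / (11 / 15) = -80625 / 88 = -916.19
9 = 9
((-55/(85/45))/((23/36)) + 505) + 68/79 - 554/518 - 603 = -1150309579/8000251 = -143.78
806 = 806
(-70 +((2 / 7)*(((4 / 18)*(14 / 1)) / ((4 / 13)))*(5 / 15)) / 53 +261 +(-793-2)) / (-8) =432149 / 5724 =75.50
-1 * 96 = -96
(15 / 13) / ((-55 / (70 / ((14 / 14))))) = -210 / 143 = -1.47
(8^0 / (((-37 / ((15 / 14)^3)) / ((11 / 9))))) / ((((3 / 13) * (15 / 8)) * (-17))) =3575 / 647241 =0.01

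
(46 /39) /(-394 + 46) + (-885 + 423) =-3135155 /6786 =-462.00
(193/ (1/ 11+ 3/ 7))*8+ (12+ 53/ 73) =1089498/ 365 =2984.93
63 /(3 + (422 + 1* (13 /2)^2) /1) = 12 /89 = 0.13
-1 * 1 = -1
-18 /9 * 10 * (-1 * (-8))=-160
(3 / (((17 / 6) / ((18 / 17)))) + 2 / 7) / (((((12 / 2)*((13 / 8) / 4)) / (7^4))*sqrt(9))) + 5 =15787913 / 33813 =466.92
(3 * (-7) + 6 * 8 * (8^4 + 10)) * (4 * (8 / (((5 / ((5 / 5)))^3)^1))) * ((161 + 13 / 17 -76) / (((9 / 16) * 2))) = 8172762624 / 2125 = 3846005.94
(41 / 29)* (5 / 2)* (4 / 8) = 205 / 116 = 1.77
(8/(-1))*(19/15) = -152/15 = -10.13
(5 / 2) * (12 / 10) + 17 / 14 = 59 / 14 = 4.21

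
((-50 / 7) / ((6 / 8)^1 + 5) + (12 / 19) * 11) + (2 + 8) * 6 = 65.71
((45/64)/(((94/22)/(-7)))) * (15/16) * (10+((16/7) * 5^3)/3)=-2734875/24064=-113.65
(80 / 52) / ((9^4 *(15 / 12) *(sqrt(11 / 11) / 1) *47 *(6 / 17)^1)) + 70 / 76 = 420926123 / 456999894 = 0.92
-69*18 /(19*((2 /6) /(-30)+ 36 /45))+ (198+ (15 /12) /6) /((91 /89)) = 327002657 /2946216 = 110.99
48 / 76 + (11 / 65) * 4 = 1616 / 1235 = 1.31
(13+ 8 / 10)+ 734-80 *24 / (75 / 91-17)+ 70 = 107697 / 115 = 936.50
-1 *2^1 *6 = -12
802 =802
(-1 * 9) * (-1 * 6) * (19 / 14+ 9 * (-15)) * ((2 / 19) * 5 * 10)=-5051700 / 133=-37982.71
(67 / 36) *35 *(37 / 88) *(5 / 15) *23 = 1995595 / 9504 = 209.97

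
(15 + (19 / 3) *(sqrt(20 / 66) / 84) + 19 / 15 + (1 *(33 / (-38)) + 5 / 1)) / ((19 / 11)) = sqrt(330) / 756 + 127897 / 10830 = 11.83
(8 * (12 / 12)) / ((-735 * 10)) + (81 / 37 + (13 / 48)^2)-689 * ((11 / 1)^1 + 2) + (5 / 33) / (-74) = -10286460962329 / 1148716800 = -8954.74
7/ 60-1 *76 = -4553/ 60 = -75.88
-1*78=-78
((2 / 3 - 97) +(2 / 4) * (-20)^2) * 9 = 933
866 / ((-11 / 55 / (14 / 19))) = -60620 / 19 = -3190.53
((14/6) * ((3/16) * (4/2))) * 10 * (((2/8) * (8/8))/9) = 35/144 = 0.24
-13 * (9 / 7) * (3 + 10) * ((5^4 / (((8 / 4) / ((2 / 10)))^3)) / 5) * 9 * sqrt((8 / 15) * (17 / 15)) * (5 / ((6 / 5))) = -7605 * sqrt(34) / 56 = -791.86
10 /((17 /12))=120 /17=7.06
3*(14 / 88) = 21 / 44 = 0.48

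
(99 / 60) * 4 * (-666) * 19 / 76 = -10989 / 10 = -1098.90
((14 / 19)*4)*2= 112 / 19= 5.89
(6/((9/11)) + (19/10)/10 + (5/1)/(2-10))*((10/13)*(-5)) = -4139/156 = -26.53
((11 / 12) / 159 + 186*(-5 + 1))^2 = 2015096650681 / 3640464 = 553527.42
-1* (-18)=18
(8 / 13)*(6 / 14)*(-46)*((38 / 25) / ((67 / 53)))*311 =-4536.62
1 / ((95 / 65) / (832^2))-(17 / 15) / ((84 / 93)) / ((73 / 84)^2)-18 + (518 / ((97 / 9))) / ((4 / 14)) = 23265568048961 / 49106735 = 473775.50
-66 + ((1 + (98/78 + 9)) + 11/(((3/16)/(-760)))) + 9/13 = -1740988/39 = -44640.72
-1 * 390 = -390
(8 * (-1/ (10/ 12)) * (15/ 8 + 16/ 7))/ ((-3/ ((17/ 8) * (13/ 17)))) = 3029/ 140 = 21.64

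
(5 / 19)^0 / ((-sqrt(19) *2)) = -sqrt(19) / 38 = -0.11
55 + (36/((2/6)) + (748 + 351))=1262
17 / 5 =3.40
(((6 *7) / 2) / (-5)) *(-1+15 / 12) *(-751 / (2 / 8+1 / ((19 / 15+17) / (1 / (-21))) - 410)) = -5041463 / 2619685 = -1.92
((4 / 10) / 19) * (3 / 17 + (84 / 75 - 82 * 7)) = -486798 / 40375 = -12.06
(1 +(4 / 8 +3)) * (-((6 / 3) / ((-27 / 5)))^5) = 50000 / 1594323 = 0.03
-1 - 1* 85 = -86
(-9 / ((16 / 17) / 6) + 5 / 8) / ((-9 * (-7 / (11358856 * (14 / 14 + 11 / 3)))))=-1289230156 / 27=-47749265.04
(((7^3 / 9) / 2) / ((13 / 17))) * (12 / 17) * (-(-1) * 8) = 5488 / 39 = 140.72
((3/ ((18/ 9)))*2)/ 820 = 3/ 820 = 0.00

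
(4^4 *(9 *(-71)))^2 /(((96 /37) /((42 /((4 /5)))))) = 541466311680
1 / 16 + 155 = 155.06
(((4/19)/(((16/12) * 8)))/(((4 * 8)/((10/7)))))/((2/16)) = 15/2128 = 0.01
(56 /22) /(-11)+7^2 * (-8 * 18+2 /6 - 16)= -2840075 /363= -7823.90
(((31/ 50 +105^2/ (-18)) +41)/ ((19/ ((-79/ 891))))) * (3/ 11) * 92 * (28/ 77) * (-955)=-79248876544/ 3414015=-23212.81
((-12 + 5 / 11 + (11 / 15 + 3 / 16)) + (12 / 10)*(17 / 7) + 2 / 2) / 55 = -124007 / 1016400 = -0.12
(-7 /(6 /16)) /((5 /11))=-616 /15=-41.07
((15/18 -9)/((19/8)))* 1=-196/57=-3.44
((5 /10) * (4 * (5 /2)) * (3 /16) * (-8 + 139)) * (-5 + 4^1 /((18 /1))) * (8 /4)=-28165 /24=-1173.54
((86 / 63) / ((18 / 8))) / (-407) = -344 / 230769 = -0.00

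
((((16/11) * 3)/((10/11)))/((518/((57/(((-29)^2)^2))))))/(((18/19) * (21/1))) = 722/19234506795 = 0.00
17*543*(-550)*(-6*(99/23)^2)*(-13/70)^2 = 19465610.66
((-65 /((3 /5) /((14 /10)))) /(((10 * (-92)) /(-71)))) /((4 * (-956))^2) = -6461 /8071882752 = -0.00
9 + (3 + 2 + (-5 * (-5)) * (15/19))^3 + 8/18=934990015/61731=15146.20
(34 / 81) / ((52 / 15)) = 85 / 702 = 0.12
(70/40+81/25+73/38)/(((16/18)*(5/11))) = 1299969/76000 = 17.10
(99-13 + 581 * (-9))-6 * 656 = -9079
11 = 11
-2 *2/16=-0.25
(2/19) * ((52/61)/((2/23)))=1196/1159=1.03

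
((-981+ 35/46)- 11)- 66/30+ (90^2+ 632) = 1779869/230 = 7738.56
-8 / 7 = -1.14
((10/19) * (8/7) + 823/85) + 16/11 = 1459729/124355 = 11.74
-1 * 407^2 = -165649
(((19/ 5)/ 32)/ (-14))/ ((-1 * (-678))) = -19/ 1518720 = -0.00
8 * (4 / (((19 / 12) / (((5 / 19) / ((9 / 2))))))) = 1280 / 1083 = 1.18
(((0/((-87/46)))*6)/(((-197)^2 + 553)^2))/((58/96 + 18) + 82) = 0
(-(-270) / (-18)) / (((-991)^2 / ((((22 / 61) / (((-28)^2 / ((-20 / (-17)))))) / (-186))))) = 0.00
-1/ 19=-0.05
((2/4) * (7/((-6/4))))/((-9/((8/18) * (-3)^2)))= 28/27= 1.04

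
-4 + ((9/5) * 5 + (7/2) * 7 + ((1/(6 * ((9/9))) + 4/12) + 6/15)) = 152/5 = 30.40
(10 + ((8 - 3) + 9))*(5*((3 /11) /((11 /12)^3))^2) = 3224862720 /214358881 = 15.04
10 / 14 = 5 / 7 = 0.71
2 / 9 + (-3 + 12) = 83 / 9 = 9.22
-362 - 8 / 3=-1094 / 3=-364.67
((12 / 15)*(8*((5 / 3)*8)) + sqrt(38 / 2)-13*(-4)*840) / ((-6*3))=-65648 / 27-sqrt(19) / 18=-2431.65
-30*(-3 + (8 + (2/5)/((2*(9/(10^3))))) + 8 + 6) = -3710/3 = -1236.67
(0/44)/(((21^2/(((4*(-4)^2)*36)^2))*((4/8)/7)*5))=0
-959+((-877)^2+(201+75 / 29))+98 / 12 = 133698425 / 174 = 768381.75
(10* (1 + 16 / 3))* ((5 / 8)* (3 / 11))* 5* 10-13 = 11589 / 22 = 526.77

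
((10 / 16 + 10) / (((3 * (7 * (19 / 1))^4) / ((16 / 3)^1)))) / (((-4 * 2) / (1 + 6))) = -85 / 1609203708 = -0.00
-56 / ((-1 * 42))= 1.33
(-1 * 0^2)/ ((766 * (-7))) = 0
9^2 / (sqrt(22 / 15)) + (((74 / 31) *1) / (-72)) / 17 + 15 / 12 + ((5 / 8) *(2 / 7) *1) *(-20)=-154277 / 66402 + 81 *sqrt(330) / 22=64.56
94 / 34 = 2.76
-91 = -91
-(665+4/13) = -8649/13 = -665.31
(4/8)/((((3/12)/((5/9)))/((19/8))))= 95/36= 2.64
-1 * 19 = -19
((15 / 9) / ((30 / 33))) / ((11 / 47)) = 47 / 6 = 7.83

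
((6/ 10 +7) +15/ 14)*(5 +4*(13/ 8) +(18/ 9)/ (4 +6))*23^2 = 37569051/ 700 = 53670.07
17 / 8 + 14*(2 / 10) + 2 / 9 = 1853 / 360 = 5.15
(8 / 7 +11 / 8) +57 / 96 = 3.11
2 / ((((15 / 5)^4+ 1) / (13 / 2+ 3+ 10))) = 39 / 82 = 0.48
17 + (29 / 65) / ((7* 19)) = 146994 / 8645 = 17.00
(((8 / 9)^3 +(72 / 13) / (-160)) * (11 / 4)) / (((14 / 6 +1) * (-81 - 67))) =-1392149 / 374025600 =-0.00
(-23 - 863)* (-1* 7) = 6202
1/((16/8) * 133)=1/266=0.00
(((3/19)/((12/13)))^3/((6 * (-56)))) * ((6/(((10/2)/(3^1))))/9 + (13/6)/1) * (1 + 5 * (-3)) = 169169/316062720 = 0.00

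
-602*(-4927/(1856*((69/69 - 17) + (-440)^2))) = 1483027/179645952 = 0.01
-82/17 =-4.82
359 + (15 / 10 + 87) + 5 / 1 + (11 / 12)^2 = 65281 / 144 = 453.34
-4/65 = -0.06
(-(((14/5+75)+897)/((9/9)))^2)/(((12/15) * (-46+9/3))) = 5938969/215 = 27623.11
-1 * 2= -2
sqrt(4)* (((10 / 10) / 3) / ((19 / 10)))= 20 / 57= 0.35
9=9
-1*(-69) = 69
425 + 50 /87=37025 /87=425.57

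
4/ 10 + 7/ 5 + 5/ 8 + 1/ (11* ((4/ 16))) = 1227/ 440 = 2.79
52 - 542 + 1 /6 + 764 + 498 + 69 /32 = 74335 /96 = 774.32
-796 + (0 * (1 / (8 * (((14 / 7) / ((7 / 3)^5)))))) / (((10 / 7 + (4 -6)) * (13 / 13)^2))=-796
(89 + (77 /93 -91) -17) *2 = -3380 /93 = -36.34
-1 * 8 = -8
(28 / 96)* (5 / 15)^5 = 7 / 5832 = 0.00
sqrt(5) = 2.24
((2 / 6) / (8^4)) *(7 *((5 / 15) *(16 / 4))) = 7 / 9216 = 0.00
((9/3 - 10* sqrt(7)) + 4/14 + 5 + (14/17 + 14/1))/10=275/119 - sqrt(7)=-0.33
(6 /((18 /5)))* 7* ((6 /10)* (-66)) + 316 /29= -13082 /29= -451.10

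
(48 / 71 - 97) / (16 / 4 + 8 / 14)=-47873 / 2272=-21.07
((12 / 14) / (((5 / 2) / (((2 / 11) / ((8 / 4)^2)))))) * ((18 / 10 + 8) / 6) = 7 / 275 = 0.03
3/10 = 0.30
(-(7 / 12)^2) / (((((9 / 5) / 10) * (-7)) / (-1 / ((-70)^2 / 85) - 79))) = -387185 / 18144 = -21.34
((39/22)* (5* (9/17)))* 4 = 3510/187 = 18.77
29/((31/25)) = 725/31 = 23.39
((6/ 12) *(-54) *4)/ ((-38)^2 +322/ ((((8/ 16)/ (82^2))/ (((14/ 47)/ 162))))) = -102789/ 8952275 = -0.01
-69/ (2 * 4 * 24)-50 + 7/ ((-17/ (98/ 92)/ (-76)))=-426017/ 25024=-17.02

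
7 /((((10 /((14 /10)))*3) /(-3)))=-49 /50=-0.98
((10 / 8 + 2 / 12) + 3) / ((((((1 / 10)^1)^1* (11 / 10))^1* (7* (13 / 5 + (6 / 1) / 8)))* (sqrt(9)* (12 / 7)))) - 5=-92870 / 19899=-4.67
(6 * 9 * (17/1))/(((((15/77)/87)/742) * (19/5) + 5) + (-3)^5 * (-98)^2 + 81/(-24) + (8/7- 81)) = -6084085392/15467695102861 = -0.00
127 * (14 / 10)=889 / 5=177.80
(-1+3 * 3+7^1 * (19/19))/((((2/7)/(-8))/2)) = -840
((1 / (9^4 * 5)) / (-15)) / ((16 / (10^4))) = -0.00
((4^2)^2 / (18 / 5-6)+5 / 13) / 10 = -829 / 78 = -10.63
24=24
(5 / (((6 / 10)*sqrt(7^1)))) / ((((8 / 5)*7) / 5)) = 625*sqrt(7) / 1176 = 1.41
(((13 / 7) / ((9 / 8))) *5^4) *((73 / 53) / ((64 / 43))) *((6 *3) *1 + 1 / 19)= 1249714375 / 72504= 17236.49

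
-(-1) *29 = 29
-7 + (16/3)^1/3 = -47/9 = -5.22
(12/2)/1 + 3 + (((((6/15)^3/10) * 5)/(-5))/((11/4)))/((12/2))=185617/20625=9.00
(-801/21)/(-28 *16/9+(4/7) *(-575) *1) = 2403/23836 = 0.10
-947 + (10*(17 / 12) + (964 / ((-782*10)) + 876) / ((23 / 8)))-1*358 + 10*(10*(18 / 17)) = -237495653 / 269790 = -880.30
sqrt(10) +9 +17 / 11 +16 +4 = sqrt(10) +336 / 11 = 33.71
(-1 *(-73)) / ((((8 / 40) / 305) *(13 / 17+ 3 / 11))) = 20817775 / 194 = 107308.12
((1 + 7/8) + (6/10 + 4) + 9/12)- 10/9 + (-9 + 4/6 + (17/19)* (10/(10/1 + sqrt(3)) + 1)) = -266917/663480- 170* sqrt(3)/1843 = -0.56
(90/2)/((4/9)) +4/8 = 407/4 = 101.75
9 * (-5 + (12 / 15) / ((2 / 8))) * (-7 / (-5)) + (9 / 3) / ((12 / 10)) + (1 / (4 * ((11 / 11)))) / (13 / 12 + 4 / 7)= -139201 / 6950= -20.03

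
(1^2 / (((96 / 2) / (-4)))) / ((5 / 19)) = -19 / 60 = -0.32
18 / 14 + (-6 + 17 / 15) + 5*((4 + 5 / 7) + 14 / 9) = 8747 / 315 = 27.77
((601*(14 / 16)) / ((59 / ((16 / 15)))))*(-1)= -8414 / 885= -9.51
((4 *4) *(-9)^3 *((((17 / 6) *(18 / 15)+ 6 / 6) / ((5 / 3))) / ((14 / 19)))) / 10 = -3656664 / 875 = -4179.04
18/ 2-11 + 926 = 924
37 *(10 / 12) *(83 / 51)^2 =1274465 / 15606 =81.67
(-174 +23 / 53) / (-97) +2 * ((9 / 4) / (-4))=27323 / 41128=0.66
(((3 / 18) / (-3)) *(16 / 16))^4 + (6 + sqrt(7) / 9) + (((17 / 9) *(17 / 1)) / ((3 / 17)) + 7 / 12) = sqrt(7) / 9 + 19792837 / 104976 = 188.84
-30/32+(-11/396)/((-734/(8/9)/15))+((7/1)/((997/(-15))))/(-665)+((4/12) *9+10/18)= 7864794683/3003298992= 2.62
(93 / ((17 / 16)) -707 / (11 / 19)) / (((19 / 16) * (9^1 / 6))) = -636.44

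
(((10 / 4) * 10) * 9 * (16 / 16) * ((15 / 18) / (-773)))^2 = 0.06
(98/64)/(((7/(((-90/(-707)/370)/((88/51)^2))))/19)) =444771/926058496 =0.00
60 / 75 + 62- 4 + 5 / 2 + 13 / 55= 6769 / 110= 61.54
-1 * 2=-2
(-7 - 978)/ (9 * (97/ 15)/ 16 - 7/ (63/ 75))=209.76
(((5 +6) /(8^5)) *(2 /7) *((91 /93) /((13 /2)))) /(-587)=-11 /447209472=-0.00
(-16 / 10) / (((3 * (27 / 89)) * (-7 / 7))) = 712 / 405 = 1.76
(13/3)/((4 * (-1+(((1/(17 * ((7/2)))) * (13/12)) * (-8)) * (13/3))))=-4641/6988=-0.66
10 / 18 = 5 / 9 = 0.56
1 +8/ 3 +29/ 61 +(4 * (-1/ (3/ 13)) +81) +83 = 27598/ 183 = 150.81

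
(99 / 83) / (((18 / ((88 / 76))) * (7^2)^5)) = 121 / 445463467673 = 0.00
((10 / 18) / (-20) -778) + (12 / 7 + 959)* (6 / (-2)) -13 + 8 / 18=-308509 / 84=-3672.73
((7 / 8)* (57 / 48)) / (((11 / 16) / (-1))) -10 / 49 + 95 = 402243 / 4312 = 93.28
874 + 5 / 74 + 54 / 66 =874.89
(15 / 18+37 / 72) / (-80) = -97 / 5760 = -0.02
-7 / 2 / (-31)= 0.11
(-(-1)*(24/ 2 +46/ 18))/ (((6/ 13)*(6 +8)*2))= 1.13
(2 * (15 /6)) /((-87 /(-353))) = 1765 /87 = 20.29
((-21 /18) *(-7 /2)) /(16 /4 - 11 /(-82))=2009 /2034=0.99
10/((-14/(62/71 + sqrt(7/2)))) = -1.96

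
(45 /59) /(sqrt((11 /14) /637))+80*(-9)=-720+315*sqrt(2002) /649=-698.28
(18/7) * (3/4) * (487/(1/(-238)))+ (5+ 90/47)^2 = -493678772/2209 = -223485.18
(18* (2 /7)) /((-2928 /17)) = -51 /1708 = -0.03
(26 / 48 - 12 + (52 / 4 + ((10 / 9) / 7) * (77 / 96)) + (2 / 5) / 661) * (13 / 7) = 30988997 / 9994320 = 3.10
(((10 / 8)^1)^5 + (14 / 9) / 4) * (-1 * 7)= -221963 / 9216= -24.08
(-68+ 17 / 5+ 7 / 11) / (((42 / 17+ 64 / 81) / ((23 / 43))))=-55709289 / 5309425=-10.49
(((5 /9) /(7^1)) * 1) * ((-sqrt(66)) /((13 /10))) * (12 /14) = -100 * sqrt(66) /1911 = -0.43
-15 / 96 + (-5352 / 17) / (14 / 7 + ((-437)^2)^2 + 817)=-0.16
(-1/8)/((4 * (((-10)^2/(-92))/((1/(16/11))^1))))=253/12800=0.02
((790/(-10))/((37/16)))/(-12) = 316/111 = 2.85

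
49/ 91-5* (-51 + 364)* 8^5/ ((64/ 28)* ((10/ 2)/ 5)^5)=-291665913/ 13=-22435839.46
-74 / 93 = -0.80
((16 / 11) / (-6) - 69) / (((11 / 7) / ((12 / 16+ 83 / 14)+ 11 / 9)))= -413585 / 1188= -348.14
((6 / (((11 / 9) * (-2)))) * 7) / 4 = -189 / 44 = -4.30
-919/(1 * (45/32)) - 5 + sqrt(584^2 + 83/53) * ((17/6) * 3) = -29633/45 + 119 * sqrt(19551647)/106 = 4305.50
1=1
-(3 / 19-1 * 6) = 111 / 19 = 5.84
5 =5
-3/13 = -0.23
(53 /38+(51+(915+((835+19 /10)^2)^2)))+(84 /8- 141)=93206859064222499 /190000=490562416127.49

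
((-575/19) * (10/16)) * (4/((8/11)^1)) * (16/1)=-31625/19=-1664.47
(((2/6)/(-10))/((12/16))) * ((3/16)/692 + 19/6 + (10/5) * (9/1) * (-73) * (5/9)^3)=199223789/20178720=9.87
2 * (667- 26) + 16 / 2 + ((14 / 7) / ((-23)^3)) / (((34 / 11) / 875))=266812685 / 206839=1289.95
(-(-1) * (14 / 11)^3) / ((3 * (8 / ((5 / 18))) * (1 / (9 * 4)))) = 3430 / 3993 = 0.86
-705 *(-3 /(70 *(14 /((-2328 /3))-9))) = -82062 /24493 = -3.35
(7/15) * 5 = 7/3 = 2.33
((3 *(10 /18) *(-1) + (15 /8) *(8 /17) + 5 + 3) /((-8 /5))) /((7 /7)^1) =-230 /51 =-4.51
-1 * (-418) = 418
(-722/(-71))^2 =521284/5041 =103.41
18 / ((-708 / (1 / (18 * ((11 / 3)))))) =-1 / 2596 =-0.00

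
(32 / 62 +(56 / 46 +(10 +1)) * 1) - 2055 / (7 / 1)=-1401662 / 4991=-280.84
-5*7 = -35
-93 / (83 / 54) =-5022 / 83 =-60.51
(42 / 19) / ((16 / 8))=21 / 19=1.11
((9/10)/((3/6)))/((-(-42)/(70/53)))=3/53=0.06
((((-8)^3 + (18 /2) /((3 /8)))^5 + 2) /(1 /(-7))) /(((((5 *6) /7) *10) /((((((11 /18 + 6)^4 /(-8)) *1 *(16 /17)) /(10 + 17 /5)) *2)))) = -2666139467191022158357 /17583480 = -151627520103587.13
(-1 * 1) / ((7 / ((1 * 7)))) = -1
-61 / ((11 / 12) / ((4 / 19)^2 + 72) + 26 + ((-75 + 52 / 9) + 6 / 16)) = 57113568 / 40105427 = 1.42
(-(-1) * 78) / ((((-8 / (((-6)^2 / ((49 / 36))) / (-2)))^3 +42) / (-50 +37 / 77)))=-158057993574 / 1727739167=-91.48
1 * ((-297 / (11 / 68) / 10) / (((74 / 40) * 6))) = -612 / 37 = -16.54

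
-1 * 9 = -9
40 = 40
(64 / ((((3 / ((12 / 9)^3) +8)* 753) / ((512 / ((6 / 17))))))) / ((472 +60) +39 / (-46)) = 819986432 / 32730129171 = 0.03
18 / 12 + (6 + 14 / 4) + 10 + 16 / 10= 22.60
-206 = -206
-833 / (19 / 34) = -1490.63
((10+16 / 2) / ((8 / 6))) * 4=54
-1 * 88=-88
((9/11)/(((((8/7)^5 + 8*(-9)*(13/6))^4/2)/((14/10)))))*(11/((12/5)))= 1675637592249852021/89875516132860098021130752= 0.00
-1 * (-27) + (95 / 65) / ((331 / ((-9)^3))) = 102330 / 4303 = 23.78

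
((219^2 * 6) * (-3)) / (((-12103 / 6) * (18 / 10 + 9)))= 479610 / 12103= 39.63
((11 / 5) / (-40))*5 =-11 / 40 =-0.28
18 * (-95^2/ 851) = -190.89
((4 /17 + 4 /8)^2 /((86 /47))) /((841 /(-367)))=-10780625 /83608856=-0.13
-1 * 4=-4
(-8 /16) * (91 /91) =-1 /2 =-0.50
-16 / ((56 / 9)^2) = -81 / 196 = -0.41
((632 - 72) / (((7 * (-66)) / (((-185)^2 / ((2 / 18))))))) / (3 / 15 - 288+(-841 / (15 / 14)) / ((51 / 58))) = 84915000 / 268477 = 316.28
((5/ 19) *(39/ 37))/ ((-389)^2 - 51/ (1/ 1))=39/ 21268562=0.00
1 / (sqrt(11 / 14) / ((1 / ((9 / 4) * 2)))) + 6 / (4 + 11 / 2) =2 * sqrt(154) / 99 + 12 / 19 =0.88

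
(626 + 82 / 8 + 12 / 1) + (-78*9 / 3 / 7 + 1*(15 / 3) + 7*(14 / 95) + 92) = 1896189 / 2660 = 712.85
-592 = -592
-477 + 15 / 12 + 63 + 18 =-394.75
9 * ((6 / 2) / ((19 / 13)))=351 / 19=18.47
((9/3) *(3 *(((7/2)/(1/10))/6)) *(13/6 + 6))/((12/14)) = 500.21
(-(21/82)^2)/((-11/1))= 441/73964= 0.01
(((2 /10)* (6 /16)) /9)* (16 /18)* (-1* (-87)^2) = -841 /15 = -56.07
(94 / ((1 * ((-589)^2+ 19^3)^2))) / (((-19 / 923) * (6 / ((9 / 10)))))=-130143 / 23780454796000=-0.00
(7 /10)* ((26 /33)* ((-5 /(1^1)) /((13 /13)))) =-91 /33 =-2.76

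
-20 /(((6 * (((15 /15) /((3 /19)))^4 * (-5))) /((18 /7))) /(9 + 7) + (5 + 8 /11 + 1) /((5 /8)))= 4276800 /248566229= 0.02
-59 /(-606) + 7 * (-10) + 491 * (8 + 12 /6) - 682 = 2519807 /606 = 4158.10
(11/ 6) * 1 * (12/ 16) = 11/ 8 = 1.38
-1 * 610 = -610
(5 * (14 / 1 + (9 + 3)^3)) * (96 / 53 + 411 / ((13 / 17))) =248944530 / 53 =4697066.60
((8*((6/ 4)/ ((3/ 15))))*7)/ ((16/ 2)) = 105/ 2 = 52.50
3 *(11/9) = 11/3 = 3.67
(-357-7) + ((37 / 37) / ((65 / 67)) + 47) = -20538 / 65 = -315.97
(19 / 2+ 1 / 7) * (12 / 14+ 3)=3645 / 98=37.19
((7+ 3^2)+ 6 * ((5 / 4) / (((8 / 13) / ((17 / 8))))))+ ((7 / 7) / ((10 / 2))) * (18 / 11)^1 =42.23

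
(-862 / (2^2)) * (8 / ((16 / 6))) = -1293 / 2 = -646.50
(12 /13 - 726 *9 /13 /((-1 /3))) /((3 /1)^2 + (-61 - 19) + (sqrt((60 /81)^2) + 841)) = 264789 /135265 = 1.96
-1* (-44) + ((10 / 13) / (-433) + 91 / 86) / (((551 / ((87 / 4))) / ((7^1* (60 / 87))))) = 11790069731 / 266735794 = 44.20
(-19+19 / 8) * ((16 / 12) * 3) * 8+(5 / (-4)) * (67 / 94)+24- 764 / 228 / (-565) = -6162129499 / 12109080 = -508.89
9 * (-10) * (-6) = 540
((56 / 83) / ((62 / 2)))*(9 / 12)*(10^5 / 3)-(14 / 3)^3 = 30739688 / 69471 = 442.48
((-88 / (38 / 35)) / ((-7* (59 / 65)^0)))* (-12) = -2640 / 19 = -138.95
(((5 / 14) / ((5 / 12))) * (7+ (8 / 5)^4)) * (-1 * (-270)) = 2744604 / 875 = 3136.69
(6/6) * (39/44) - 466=-20465/44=-465.11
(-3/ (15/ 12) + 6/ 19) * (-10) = 396/ 19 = 20.84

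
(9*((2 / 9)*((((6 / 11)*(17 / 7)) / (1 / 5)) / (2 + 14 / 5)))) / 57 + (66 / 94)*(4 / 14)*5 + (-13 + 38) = 10747945 / 412566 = 26.05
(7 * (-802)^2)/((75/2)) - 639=8956931/75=119425.75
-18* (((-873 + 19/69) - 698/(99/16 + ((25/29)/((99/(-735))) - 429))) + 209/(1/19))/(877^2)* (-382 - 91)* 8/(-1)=-31915662941504496/116260320570535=-274.52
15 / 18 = 5 / 6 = 0.83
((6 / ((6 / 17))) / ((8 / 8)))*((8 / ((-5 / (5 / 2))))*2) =-136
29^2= 841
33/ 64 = 0.52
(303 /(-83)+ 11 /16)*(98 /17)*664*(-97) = 18703055 /17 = 1100179.71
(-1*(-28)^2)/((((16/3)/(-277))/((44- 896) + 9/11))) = -381251997/11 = -34659272.45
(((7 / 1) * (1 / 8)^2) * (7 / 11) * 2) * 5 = 245 / 352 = 0.70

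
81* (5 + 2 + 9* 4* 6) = 18063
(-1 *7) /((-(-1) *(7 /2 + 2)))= -14 /11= -1.27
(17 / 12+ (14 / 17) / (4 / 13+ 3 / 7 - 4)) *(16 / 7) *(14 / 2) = 94060 / 5049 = 18.63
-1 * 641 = -641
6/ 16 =3/ 8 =0.38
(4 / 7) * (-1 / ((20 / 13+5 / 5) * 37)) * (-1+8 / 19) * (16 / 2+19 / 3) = 2236 / 44289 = 0.05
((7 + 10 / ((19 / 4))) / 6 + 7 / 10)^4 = 159539531776 / 6597500625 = 24.18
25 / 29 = 0.86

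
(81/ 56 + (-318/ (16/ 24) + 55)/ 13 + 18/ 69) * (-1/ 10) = 514949/ 167440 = 3.08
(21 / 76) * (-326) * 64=-109536 / 19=-5765.05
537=537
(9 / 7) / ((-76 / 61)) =-549 / 532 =-1.03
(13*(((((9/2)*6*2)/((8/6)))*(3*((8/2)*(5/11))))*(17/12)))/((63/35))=49725/22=2260.23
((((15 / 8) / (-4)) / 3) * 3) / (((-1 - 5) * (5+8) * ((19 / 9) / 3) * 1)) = 135 / 15808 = 0.01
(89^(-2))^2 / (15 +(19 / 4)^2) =16 / 37708086841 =0.00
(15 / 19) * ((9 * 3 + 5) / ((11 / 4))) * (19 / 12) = 160 / 11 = 14.55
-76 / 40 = -19 / 10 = -1.90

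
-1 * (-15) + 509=524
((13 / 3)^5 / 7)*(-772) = -286638196 / 1701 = -168511.58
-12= -12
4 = 4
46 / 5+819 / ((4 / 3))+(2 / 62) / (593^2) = 135926052831 / 218022380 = 623.45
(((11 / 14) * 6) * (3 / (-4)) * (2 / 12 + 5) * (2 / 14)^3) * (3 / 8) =-3069 / 153664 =-0.02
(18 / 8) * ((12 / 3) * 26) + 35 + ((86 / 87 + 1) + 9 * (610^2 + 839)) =292034813 / 87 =3356721.99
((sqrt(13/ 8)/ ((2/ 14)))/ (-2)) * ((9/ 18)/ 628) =-7 * sqrt(26)/ 10048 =-0.00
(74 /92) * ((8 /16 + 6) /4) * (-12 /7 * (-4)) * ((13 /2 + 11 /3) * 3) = 88023 /322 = 273.36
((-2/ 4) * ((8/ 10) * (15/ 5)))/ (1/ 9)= -54/ 5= -10.80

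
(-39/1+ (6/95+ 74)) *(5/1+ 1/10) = 169881/950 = 178.82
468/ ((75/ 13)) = 2028/ 25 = 81.12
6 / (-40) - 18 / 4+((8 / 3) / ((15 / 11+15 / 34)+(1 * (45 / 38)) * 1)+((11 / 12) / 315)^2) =-3167916361 / 843015600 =-3.76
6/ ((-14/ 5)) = -15/ 7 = -2.14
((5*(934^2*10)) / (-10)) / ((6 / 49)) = -106863610 / 3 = -35621203.33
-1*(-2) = 2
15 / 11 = 1.36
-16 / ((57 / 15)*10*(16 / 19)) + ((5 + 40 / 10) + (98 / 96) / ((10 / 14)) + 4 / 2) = 2863 / 240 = 11.93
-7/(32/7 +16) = -0.34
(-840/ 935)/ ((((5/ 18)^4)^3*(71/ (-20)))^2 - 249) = 3597239775500836960158015698239488/ 997013545634792224981957255894811933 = 0.00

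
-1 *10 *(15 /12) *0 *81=0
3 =3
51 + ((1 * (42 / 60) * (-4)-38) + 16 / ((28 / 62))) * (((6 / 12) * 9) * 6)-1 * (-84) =-351 / 35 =-10.03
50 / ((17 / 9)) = 450 / 17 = 26.47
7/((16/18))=63/8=7.88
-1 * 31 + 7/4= -29.25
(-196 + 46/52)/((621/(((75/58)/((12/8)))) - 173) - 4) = -42275/117728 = -0.36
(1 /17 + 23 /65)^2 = 0.17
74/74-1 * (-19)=20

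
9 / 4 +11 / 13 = 161 / 52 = 3.10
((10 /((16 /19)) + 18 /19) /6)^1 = 1949 /912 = 2.14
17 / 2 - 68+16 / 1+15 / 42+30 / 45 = -892 / 21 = -42.48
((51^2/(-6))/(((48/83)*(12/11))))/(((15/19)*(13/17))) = -85225811/74880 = -1138.17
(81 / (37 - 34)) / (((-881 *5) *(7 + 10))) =-27 / 74885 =-0.00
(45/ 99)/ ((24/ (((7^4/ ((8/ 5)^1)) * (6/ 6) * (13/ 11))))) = 780325/ 23232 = 33.59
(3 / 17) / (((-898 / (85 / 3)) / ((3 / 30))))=-1 / 1796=-0.00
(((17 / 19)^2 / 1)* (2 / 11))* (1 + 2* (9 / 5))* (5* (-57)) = -39882 / 209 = -190.82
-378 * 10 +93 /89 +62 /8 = -1342549 /356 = -3771.21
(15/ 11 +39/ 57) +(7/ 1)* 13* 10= 912.05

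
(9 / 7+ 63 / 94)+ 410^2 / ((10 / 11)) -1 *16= 121661539 / 658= 184895.96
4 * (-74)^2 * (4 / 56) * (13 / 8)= 17797 / 7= 2542.43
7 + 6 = 13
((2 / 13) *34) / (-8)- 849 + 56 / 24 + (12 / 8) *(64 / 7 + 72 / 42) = -453745 / 546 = -831.03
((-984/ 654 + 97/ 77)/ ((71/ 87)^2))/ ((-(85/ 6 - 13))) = 93325770/ 296163791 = 0.32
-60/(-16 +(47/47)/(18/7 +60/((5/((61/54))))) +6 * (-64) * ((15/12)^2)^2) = 60960/968693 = 0.06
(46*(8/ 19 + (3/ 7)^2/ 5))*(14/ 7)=196052/ 4655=42.12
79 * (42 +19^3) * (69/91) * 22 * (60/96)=2068954305/364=5683940.40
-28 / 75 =-0.37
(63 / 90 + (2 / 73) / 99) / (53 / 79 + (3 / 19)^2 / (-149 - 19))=40412905988 / 38708209485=1.04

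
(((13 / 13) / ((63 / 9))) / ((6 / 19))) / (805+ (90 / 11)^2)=0.00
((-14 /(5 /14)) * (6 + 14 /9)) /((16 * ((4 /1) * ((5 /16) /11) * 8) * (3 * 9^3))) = -9163 /984150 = -0.01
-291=-291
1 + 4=5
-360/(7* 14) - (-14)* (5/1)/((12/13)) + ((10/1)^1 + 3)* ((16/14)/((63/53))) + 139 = 28181/126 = 223.66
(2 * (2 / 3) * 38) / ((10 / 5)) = 76 / 3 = 25.33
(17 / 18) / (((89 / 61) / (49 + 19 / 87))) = 2220217 / 69687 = 31.86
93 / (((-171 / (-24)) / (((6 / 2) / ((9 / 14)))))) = 3472 / 57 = 60.91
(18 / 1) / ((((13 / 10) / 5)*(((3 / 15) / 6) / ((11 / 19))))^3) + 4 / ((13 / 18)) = 80858333460312 / 15069223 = 5365793.14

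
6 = 6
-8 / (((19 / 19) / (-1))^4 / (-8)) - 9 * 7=1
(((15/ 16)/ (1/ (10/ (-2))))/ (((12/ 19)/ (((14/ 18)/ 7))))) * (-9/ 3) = 475/ 192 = 2.47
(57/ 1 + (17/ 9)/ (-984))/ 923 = 504775/ 8174088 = 0.06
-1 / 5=-0.20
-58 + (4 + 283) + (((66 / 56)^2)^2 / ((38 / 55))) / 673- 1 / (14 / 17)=3580677282999 / 15719212544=227.79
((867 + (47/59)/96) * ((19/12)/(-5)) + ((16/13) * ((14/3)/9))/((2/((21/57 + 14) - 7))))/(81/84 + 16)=-16.05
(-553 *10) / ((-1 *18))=307.22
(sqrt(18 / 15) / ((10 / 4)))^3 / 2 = 24 * sqrt(30) / 3125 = 0.04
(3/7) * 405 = 173.57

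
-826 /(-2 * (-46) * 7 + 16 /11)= -4543 /3550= -1.28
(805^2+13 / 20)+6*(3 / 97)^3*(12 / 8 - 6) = 11828710266669 / 18253460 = 648025.65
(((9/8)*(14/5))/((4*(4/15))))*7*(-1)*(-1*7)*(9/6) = 27783/128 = 217.05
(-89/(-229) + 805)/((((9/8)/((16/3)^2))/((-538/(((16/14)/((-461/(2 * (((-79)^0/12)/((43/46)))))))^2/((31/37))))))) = -631754756460883205248/13446651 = -46982312284366.06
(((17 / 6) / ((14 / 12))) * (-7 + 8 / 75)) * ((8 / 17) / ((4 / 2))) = -2068 / 525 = -3.94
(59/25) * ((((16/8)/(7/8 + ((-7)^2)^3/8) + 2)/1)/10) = 867772/1838375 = 0.47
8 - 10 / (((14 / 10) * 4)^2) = 7.68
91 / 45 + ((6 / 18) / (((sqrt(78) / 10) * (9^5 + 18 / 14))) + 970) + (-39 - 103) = 830.02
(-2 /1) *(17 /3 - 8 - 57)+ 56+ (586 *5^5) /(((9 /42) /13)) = 111096008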